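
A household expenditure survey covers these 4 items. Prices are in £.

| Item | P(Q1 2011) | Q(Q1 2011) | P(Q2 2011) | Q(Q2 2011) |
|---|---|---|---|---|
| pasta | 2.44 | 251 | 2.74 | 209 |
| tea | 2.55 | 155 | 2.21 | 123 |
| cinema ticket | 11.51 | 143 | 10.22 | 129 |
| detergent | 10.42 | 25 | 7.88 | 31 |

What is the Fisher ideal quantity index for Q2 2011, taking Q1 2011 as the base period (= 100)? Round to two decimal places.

Laspeyres component (base-period weights):
ΣP(Q1 2011)Q(Q2 2011) = 2.44×209 + 2.55×123 + 11.51×129 + 10.42×31 = 509.96 + 313.65 + 1484.79 + 323.02 = 2631.42
ΣP(Q1 2011)Q(Q1 2011) = 2.44×251 + 2.55×155 + 11.51×143 + 10.42×25 = 612.44 + 395.25 + 1645.93 + 260.5 = 2914.12
L = 2631.42 / 2914.12 × 100 = 90.2990
Paasche component (current-period weights):
ΣP(Q2 2011)Q(Q2 2011) = 2.74×209 + 2.21×123 + 10.22×129 + 7.88×31 = 572.66 + 271.83 + 1318.38 + 244.28 = 2407.15
ΣP(Q2 2011)Q(Q1 2011) = 2.74×251 + 2.21×155 + 10.22×143 + 7.88×25 = 687.74 + 342.55 + 1461.46 + 197 = 2688.75
P = 2407.15 / 2688.75 × 100 = 89.5267
Fisher = √(L × P) = √(90.2990 × 89.5267) = 89.9120

89.91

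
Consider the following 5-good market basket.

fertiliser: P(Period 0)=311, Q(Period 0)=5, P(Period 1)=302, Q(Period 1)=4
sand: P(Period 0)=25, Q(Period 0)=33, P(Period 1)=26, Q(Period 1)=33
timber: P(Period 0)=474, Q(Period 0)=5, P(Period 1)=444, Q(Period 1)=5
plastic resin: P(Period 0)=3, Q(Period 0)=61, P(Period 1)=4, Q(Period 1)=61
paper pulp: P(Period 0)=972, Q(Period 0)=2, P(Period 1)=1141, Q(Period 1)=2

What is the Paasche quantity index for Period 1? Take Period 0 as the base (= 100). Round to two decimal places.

Paasche quantity index uses current-period prices as weights.
ΣP(Period 1)·Q(Period 1) = 302×4 + 26×33 + 444×5 + 4×61 + 1141×2 = 1208 + 858 + 2220 + 244 + 2282 = 6812
ΣP(Period 1)·Q(Period 0) = 302×5 + 26×33 + 444×5 + 4×61 + 1141×2 = 1510 + 858 + 2220 + 244 + 2282 = 7114
Index = 6812 / 7114 × 100 = 95.7548

95.75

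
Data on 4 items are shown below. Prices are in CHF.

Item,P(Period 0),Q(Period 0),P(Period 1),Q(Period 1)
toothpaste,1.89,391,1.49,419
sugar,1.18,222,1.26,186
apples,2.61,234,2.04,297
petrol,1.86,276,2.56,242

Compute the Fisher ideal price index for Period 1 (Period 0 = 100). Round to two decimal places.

Laspeyres component (base-period weights):
ΣP(Period 1)Q(Period 0) = 1.49×391 + 1.26×222 + 2.04×234 + 2.56×276 = 582.59 + 279.72 + 477.36 + 706.56 = 2046.23
ΣP(Period 0)Q(Period 0) = 1.89×391 + 1.18×222 + 2.61×234 + 1.86×276 = 738.99 + 261.96 + 610.74 + 513.36 = 2125.05
L = 2046.23 / 2125.05 × 100 = 96.2909
Paasche component (current-period weights):
ΣP(Period 1)Q(Period 1) = 1.49×419 + 1.26×186 + 2.04×297 + 2.56×242 = 624.31 + 234.36 + 605.88 + 619.52 = 2084.07
ΣP(Period 0)Q(Period 1) = 1.89×419 + 1.18×186 + 2.61×297 + 1.86×242 = 791.91 + 219.48 + 775.17 + 450.12 = 2236.68
P = 2084.07 / 2236.68 × 100 = 93.1769
Fisher = √(L × P) = √(96.2909 × 93.1769) = 94.7211

94.72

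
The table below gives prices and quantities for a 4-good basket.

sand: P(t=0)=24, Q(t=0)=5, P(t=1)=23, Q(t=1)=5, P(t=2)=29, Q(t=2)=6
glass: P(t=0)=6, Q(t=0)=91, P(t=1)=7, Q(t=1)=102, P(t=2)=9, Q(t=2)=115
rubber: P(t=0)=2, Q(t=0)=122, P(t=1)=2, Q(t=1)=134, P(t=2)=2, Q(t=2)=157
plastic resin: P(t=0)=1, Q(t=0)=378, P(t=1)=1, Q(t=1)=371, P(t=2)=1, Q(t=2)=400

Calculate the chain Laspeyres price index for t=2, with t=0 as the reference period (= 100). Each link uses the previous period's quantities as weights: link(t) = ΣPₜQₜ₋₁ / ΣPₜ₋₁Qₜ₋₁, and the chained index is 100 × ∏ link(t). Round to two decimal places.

Link t=0→t=1:
ΣP(t=1)Q(t=0) = 23×5 + 7×91 + 2×122 + 1×378 = 115 + 637 + 244 + 378 = 1374
ΣP(t=0)Q(t=0) = 24×5 + 6×91 + 2×122 + 1×378 = 120 + 546 + 244 + 378 = 1288
link = 1374/1288 = 1.066770
Link t=1→t=2:
ΣP(t=2)Q(t=1) = 29×5 + 9×102 + 2×134 + 1×371 = 145 + 918 + 268 + 371 = 1702
ΣP(t=1)Q(t=1) = 23×5 + 7×102 + 2×134 + 1×371 = 115 + 714 + 268 + 371 = 1468
link = 1702/1468 = 1.159401
Chained index = 100 × 1.066770 × 1.159401 = 123.6814

123.68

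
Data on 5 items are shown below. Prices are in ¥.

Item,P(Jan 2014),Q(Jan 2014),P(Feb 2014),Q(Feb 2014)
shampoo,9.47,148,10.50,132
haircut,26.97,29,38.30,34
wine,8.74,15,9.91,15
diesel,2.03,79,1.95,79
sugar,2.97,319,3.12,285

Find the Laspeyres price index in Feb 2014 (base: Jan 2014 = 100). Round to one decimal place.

115.8

Laspeyres price index uses base-period quantities as weights.
ΣP(Feb 2014)·Q(Jan 2014) = 10.50×148 + 38.30×29 + 9.91×15 + 1.95×79 + 3.12×319 = 1554 + 1110.7 + 148.65 + 154.05 + 995.28 = 3962.68
ΣP(Jan 2014)·Q(Jan 2014) = 9.47×148 + 26.97×29 + 8.74×15 + 2.03×79 + 2.97×319 = 1401.56 + 782.13 + 131.1 + 160.37 + 947.43 = 3422.59
Index = 3962.68 / 3422.59 × 100 = 115.7802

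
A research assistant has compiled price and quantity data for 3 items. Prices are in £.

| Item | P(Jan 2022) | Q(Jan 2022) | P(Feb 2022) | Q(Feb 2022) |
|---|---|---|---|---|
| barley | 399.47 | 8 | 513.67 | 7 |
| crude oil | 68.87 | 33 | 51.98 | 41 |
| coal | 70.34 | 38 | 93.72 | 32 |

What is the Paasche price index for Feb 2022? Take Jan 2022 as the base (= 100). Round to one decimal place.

Paasche price index uses current-period quantities as weights.
ΣP(Feb 2022)·Q(Feb 2022) = 513.67×7 + 51.98×41 + 93.72×32 = 3595.69 + 2131.18 + 2999.04 = 8725.91
ΣP(Jan 2022)·Q(Feb 2022) = 399.47×7 + 68.87×41 + 70.34×32 = 2796.29 + 2823.67 + 2250.88 = 7870.84
Index = 8725.91 / 7870.84 × 100 = 110.8638

110.9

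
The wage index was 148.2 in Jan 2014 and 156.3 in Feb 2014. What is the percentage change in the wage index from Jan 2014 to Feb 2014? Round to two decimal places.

5.47%

Change = (156.3 − 148.2) / 148.2 × 100
       = 8.1 / 148.2 × 100 = 5.4656%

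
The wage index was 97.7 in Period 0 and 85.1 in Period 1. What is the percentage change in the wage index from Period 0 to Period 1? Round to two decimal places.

-12.90%

Change = (85.1 − 97.7) / 97.7 × 100
       = -12.6 / 97.7 × 100 = -12.8966%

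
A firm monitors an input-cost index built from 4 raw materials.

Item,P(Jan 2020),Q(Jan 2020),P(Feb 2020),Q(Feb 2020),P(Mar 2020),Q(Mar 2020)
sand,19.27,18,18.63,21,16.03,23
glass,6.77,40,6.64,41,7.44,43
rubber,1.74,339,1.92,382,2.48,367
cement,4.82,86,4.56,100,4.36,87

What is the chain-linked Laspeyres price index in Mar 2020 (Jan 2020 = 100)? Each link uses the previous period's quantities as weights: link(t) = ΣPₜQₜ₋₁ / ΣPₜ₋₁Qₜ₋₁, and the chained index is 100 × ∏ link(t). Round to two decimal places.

110.77

Link Jan 2020→Feb 2020:
ΣP(Feb 2020)Q(Jan 2020) = 18.63×18 + 6.64×40 + 1.92×339 + 4.56×86 = 335.34 + 265.6 + 650.88 + 392.16 = 1643.98
ΣP(Jan 2020)Q(Jan 2020) = 19.27×18 + 6.77×40 + 1.74×339 + 4.82×86 = 346.86 + 270.8 + 589.86 + 414.52 = 1622.04
link = 1643.98/1622.04 = 1.013526
Link Feb 2020→Mar 2020:
ΣP(Mar 2020)Q(Feb 2020) = 16.03×21 + 7.44×41 + 2.48×382 + 4.36×100 = 336.63 + 305.04 + 947.36 + 436 = 2025.03
ΣP(Feb 2020)Q(Feb 2020) = 18.63×21 + 6.64×41 + 1.92×382 + 4.56×100 = 391.23 + 272.24 + 733.44 + 456 = 1852.91
link = 2025.03/1852.91 = 1.092892
Chained index = 100 × 1.013526 × 1.092892 = 110.7674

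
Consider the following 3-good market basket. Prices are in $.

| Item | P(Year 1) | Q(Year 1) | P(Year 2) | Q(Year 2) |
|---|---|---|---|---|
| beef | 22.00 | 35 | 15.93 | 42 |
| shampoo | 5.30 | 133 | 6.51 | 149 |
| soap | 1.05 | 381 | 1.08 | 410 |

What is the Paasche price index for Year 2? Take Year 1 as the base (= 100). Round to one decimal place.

97.1

Paasche price index uses current-period quantities as weights.
ΣP(Year 2)·Q(Year 2) = 15.93×42 + 6.51×149 + 1.08×410 = 669.06 + 969.99 + 442.8 = 2081.85
ΣP(Year 1)·Q(Year 2) = 22.00×42 + 5.30×149 + 1.05×410 = 924 + 789.7 + 430.5 = 2144.2
Index = 2081.85 / 2144.2 × 100 = 97.0922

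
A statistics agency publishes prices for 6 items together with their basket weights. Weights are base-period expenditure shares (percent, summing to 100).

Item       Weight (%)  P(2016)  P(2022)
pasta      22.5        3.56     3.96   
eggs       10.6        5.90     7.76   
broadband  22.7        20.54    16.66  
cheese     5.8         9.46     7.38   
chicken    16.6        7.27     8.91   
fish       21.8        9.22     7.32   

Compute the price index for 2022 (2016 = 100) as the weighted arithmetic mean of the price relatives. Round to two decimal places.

pasta: 22.5 × (3.96/3.56) = 22.5 × 1.112360 = 25.0281
eggs: 10.6 × (7.76/5.90) = 10.6 × 1.315254 = 13.9417
broadband: 22.7 × (16.66/20.54) = 22.7 × 0.811100 = 18.4120
cheese: 5.8 × (7.38/9.46) = 5.8 × 0.780127 = 4.5247
chicken: 16.6 × (8.91/7.27) = 16.6 × 1.225585 = 20.3447
fish: 21.8 × (7.32/9.22) = 21.8 × 0.793926 = 17.3076
Index = Σ wᵢ·(p₁ᵢ/p₀ᵢ) = 25.0281 + 13.9417 + 18.4120 + 4.5247 + 20.3447 + 17.3076 = 99.5588

99.56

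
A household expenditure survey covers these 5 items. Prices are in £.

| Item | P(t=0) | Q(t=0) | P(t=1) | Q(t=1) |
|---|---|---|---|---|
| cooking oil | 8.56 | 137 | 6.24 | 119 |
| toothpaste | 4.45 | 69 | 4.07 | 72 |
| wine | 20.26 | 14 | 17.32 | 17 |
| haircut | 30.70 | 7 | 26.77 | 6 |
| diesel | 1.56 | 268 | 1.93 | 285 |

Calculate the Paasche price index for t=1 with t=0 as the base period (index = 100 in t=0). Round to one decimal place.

Paasche price index uses current-period quantities as weights.
ΣP(t=1)·Q(t=1) = 6.24×119 + 4.07×72 + 17.32×17 + 26.77×6 + 1.93×285 = 742.56 + 293.04 + 294.44 + 160.62 + 550.05 = 2040.71
ΣP(t=0)·Q(t=1) = 8.56×119 + 4.45×72 + 20.26×17 + 30.70×6 + 1.56×285 = 1018.64 + 320.4 + 344.42 + 184.2 + 444.6 = 2312.26
Index = 2040.71 / 2312.26 × 100 = 88.2561

88.3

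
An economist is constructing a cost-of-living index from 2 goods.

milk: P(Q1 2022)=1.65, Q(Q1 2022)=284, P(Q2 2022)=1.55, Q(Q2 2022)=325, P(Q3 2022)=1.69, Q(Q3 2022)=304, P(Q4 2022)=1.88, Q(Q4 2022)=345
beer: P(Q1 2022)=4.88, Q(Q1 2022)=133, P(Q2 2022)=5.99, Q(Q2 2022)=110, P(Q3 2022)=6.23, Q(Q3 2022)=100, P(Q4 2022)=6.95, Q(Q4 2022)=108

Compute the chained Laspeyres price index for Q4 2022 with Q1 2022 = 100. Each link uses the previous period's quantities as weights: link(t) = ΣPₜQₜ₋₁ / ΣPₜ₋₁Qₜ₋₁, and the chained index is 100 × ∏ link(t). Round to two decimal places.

130.93

Link Q1 2022→Q2 2022:
ΣP(Q2 2022)Q(Q1 2022) = 1.55×284 + 5.99×133 = 440.2 + 796.67 = 1236.87
ΣP(Q1 2022)Q(Q1 2022) = 1.65×284 + 4.88×133 = 468.6 + 649.04 = 1117.64
link = 1236.87/1117.64 = 1.106680
Link Q2 2022→Q3 2022:
ΣP(Q3 2022)Q(Q2 2022) = 1.69×325 + 6.23×110 = 549.25 + 685.3 = 1234.55
ΣP(Q2 2022)Q(Q2 2022) = 1.55×325 + 5.99×110 = 503.75 + 658.9 = 1162.65
link = 1234.55/1162.65 = 1.061841
Link Q3 2022→Q4 2022:
ΣP(Q4 2022)Q(Q3 2022) = 1.88×304 + 6.95×100 = 571.52 + 695 = 1266.52
ΣP(Q3 2022)Q(Q3 2022) = 1.69×304 + 6.23×100 = 513.76 + 623 = 1136.76
link = 1266.52/1136.76 = 1.114149
Chained index = 100 × 1.106680 × 1.061841 × 1.114149 = 130.9258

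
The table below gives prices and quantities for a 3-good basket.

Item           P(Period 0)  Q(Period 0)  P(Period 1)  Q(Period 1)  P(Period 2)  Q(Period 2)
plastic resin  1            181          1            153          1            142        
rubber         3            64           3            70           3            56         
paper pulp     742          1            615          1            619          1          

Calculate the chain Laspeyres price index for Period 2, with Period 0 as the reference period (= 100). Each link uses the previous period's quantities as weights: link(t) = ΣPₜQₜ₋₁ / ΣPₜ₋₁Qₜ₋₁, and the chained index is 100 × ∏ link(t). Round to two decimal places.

88.97

Link Period 0→Period 1:
ΣP(Period 1)Q(Period 0) = 1×181 + 3×64 + 615×1 = 181 + 192 + 615 = 988
ΣP(Period 0)Q(Period 0) = 1×181 + 3×64 + 742×1 = 181 + 192 + 742 = 1115
link = 988/1115 = 0.886099
Link Period 1→Period 2:
ΣP(Period 2)Q(Period 1) = 1×153 + 3×70 + 619×1 = 153 + 210 + 619 = 982
ΣP(Period 1)Q(Period 1) = 1×153 + 3×70 + 615×1 = 153 + 210 + 615 = 978
link = 982/978 = 1.004090
Chained index = 100 × 0.886099 × 1.004090 = 88.9723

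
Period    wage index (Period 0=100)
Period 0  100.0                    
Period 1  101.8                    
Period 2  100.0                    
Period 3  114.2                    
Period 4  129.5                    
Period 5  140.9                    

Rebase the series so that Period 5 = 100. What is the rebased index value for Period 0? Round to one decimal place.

71.0

Rebased(Period 0) = 100.0 / 140.9 × 100 = 70.9723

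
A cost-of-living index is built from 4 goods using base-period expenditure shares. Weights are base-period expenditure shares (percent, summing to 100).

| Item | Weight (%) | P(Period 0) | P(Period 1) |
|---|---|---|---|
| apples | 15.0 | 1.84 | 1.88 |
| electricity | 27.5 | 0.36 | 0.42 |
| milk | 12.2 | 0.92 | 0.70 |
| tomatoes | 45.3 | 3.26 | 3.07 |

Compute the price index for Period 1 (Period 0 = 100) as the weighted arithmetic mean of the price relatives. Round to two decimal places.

apples: 15.0 × (1.88/1.84) = 15.0 × 1.021739 = 15.3261
electricity: 27.5 × (0.42/0.36) = 27.5 × 1.166667 = 32.0833
milk: 12.2 × (0.70/0.92) = 12.2 × 0.760870 = 9.2826
tomatoes: 45.3 × (3.07/3.26) = 45.3 × 0.941718 = 42.6598
Index = Σ wᵢ·(p₁ᵢ/p₀ᵢ) = 15.3261 + 32.0833 + 9.2826 + 42.6598 = 99.3518

99.35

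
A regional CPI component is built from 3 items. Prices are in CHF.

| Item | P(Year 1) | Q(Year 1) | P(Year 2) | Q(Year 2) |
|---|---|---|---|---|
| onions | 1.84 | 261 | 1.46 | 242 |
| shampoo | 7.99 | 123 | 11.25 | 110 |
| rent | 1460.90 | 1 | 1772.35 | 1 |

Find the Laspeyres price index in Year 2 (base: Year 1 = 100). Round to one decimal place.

Laspeyres price index uses base-period quantities as weights.
ΣP(Year 2)·Q(Year 1) = 1.46×261 + 11.25×123 + 1772.35×1 = 381.06 + 1383.75 + 1772.35 = 3537.16
ΣP(Year 1)·Q(Year 1) = 1.84×261 + 7.99×123 + 1460.90×1 = 480.24 + 982.77 + 1460.9 = 2923.91
Index = 3537.16 / 2923.91 × 100 = 120.9736

121.0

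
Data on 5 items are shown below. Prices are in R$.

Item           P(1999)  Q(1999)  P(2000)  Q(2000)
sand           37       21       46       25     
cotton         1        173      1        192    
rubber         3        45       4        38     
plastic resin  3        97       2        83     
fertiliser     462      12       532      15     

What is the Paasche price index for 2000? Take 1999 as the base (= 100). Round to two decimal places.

114.63

Paasche price index uses current-period quantities as weights.
ΣP(2000)·Q(2000) = 46×25 + 1×192 + 4×38 + 2×83 + 532×15 = 1150 + 192 + 152 + 166 + 7980 = 9640
ΣP(1999)·Q(2000) = 37×25 + 1×192 + 3×38 + 3×83 + 462×15 = 925 + 192 + 114 + 249 + 6930 = 8410
Index = 9640 / 8410 × 100 = 114.6254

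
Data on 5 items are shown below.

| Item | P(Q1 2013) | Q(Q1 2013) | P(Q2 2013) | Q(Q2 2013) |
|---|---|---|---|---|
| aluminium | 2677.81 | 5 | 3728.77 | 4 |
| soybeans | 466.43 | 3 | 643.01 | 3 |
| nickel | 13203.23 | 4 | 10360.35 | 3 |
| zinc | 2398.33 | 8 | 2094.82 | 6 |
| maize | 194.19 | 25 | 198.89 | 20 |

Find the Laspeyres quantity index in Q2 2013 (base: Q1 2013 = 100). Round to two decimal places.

76.38

Laspeyres quantity index uses base-period prices as weights.
ΣP(Q1 2013)·Q(Q2 2013) = 2677.81×4 + 466.43×3 + 13203.23×3 + 2398.33×6 + 194.19×20 = 10711.24 + 1399.29 + 39609.69 + 14389.98 + 3883.8 = 69994
ΣP(Q1 2013)·Q(Q1 2013) = 2677.81×5 + 466.43×3 + 13203.23×4 + 2398.33×8 + 194.19×25 = 13389.05 + 1399.29 + 52812.92 + 19186.64 + 4854.75 = 91642.65
Index = 69994 / 91642.65 × 100 = 76.3771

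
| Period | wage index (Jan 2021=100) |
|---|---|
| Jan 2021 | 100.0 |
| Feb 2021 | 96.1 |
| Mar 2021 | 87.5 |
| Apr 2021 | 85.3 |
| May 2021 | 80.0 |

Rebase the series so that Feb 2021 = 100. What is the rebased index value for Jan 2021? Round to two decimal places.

Rebased(Jan 2021) = 100.0 / 96.1 × 100 = 104.0583

104.06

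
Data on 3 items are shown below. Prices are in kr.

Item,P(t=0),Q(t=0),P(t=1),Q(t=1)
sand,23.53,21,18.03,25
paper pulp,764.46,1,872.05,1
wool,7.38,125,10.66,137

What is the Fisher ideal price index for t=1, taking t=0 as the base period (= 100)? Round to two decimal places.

Laspeyres component (base-period weights):
ΣP(t=1)Q(t=0) = 18.03×21 + 872.05×1 + 10.66×125 = 378.63 + 872.05 + 1332.5 = 2583.18
ΣP(t=0)Q(t=0) = 23.53×21 + 764.46×1 + 7.38×125 = 494.13 + 764.46 + 922.5 = 2181.09
L = 2583.18 / 2181.09 × 100 = 118.4353
Paasche component (current-period weights):
ΣP(t=1)Q(t=1) = 18.03×25 + 872.05×1 + 10.66×137 = 450.75 + 872.05 + 1460.42 = 2783.22
ΣP(t=0)Q(t=1) = 23.53×25 + 764.46×1 + 7.38×137 = 588.25 + 764.46 + 1011.06 = 2363.77
P = 2783.22 / 2363.77 × 100 = 117.7450
Fisher = √(L × P) = √(118.4353 × 117.7450) = 118.0896

118.09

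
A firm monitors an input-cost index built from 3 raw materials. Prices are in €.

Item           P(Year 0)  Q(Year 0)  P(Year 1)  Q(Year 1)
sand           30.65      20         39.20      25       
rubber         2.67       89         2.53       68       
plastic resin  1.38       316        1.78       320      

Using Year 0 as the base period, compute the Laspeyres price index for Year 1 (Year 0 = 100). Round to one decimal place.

Laspeyres price index uses base-period quantities as weights.
ΣP(Year 1)·Q(Year 0) = 39.20×20 + 2.53×89 + 1.78×316 = 784 + 225.17 + 562.48 = 1571.65
ΣP(Year 0)·Q(Year 0) = 30.65×20 + 2.67×89 + 1.38×316 = 613 + 237.63 + 436.08 = 1286.71
Index = 1571.65 / 1286.71 × 100 = 122.1449

122.1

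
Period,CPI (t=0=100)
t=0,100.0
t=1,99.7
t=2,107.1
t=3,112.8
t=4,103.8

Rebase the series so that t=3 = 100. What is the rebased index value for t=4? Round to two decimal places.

92.02

Rebased(t=4) = 103.8 / 112.8 × 100 = 92.0213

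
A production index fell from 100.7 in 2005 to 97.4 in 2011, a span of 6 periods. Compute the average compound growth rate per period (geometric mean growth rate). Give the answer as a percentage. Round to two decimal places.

-0.55%

Growth factor = (97.4/100.7)^(1/6) = (0.967229)^(1/6) = 0.994462
Growth rate = 0.994462 − 1 = -0.005538 = -0.5538%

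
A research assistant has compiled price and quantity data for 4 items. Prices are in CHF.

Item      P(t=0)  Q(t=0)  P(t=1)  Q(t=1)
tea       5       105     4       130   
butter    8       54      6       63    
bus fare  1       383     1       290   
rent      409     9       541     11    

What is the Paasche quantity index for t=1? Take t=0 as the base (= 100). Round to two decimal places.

119.06

Paasche quantity index uses current-period prices as weights.
ΣP(t=1)·Q(t=1) = 4×130 + 6×63 + 1×290 + 541×11 = 520 + 378 + 290 + 5951 = 7139
ΣP(t=1)·Q(t=0) = 4×105 + 6×54 + 1×383 + 541×9 = 420 + 324 + 383 + 4869 = 5996
Index = 7139 / 5996 × 100 = 119.0627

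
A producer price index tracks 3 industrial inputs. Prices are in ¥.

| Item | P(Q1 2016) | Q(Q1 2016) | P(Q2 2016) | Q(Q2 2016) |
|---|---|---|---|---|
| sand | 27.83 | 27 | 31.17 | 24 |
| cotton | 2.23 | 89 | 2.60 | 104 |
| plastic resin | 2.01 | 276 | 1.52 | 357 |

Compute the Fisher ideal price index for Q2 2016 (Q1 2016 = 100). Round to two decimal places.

97.85

Laspeyres component (base-period weights):
ΣP(Q2 2016)Q(Q1 2016) = 31.17×27 + 2.60×89 + 1.52×276 = 841.59 + 231.4 + 419.52 = 1492.51
ΣP(Q1 2016)Q(Q1 2016) = 27.83×27 + 2.23×89 + 2.01×276 = 751.41 + 198.47 + 554.76 = 1504.64
L = 1492.51 / 1504.64 × 100 = 99.1938
Paasche component (current-period weights):
ΣP(Q2 2016)Q(Q2 2016) = 31.17×24 + 2.60×104 + 1.52×357 = 748.08 + 270.4 + 542.64 = 1561.12
ΣP(Q1 2016)Q(Q2 2016) = 27.83×24 + 2.23×104 + 2.01×357 = 667.92 + 231.92 + 717.57 = 1617.41
P = 1561.12 / 1617.41 × 100 = 96.5197
Fisher = √(L × P) = √(99.1938 × 96.5197) = 97.8477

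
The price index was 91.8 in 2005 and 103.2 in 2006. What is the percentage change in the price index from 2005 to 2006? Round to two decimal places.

Change = (103.2 − 91.8) / 91.8 × 100
       = 11.4 / 91.8 × 100 = 12.4183%

12.42%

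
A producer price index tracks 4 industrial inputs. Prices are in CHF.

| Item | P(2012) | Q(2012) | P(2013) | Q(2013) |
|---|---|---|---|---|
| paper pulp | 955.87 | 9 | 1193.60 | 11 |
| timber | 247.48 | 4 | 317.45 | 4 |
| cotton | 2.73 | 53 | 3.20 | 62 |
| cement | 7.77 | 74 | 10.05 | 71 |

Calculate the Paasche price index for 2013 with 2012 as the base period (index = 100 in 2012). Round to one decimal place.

Paasche price index uses current-period quantities as weights.
ΣP(2013)·Q(2013) = 1193.60×11 + 317.45×4 + 3.20×62 + 10.05×71 = 13129.6 + 1269.8 + 198.4 + 713.55 = 15311.35
ΣP(2012)·Q(2013) = 955.87×11 + 247.48×4 + 2.73×62 + 7.77×71 = 10514.57 + 989.92 + 169.26 + 551.67 = 12225.42
Index = 15311.35 / 12225.42 × 100 = 125.2419

125.2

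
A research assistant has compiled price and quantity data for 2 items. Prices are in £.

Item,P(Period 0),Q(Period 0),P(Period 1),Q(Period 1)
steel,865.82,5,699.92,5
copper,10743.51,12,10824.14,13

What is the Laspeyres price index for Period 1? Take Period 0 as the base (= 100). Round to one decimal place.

Laspeyres price index uses base-period quantities as weights.
ΣP(Period 1)·Q(Period 0) = 699.92×5 + 10824.14×12 = 3499.6 + 129889.68 = 133389.28
ΣP(Period 0)·Q(Period 0) = 865.82×5 + 10743.51×12 = 4329.1 + 128922.12 = 133251.22
Index = 133389.28 / 133251.22 × 100 = 100.1036

100.1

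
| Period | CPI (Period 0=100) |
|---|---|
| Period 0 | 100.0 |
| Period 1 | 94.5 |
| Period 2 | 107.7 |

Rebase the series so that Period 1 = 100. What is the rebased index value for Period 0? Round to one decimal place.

Rebased(Period 0) = 100.0 / 94.5 × 100 = 105.8201

105.8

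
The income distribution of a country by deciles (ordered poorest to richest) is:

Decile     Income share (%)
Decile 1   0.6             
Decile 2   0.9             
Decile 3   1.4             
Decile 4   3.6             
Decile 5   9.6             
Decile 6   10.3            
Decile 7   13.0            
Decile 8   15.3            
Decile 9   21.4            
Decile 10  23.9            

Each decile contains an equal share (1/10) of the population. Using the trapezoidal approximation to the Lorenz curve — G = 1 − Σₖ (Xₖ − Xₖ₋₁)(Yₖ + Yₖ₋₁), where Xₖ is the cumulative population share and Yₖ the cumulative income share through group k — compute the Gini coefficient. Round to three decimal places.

0.452

Cumulative income shares Yₖ: 0.0060, 0.0150, 0.0290, 0.0650, 0.1610, 0.2640, 0.3940, 0.5470, 0.7610, 1.0000
Σ (Xₖ−Xₖ₋₁)(Yₖ+Yₖ₋₁) = (1/10)(0.0060+0.0000) + (1/10)(0.0150+0.0060) + (1/10)(0.0290+0.0150) + (1/10)(0.0650+0.0290) + (1/10)(0.1610+0.0650) + (1/10)(0.2640+0.1610) + (1/10)(0.3940+0.2640) + (1/10)(0.5470+0.3940) + (1/10)(0.7610+0.5470) + (1/10)(1.0000+0.7610)
  = 0.0006 + 0.0021 + 0.0044 + 0.0094 + 0.0226 + 0.0425 + 0.0658 + 0.0941 + 0.1308 + 0.1761 = 0.5484
G = 1 − 0.5484 = 0.4516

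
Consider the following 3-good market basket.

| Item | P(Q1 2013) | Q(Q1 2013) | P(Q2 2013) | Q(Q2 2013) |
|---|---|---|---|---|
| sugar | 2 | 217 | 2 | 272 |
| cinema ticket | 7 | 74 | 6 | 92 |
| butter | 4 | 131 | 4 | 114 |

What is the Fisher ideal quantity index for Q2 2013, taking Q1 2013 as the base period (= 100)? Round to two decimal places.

Laspeyres component (base-period weights):
ΣP(Q1 2013)Q(Q2 2013) = 2×272 + 7×92 + 4×114 = 544 + 644 + 456 = 1644
ΣP(Q1 2013)Q(Q1 2013) = 2×217 + 7×74 + 4×131 = 434 + 518 + 524 = 1476
L = 1644 / 1476 × 100 = 111.3821
Paasche component (current-period weights):
ΣP(Q2 2013)Q(Q2 2013) = 2×272 + 6×92 + 4×114 = 544 + 552 + 456 = 1552
ΣP(Q2 2013)Q(Q1 2013) = 2×217 + 6×74 + 4×131 = 434 + 444 + 524 = 1402
P = 1552 / 1402 × 100 = 110.6990
Fisher = √(L × P) = √(111.3821 × 110.6990) = 111.0400

111.04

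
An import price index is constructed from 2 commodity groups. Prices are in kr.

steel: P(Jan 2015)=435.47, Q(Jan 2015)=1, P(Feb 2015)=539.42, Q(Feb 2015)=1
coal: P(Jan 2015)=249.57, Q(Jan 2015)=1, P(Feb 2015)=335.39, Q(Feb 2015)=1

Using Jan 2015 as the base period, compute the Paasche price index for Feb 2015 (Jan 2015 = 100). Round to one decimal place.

127.7

Paasche price index uses current-period quantities as weights.
ΣP(Feb 2015)·Q(Feb 2015) = 539.42×1 + 335.39×1 = 539.42 + 335.39 = 874.81
ΣP(Jan 2015)·Q(Feb 2015) = 435.47×1 + 249.57×1 = 435.47 + 249.57 = 685.04
Index = 874.81 / 685.04 × 100 = 127.7020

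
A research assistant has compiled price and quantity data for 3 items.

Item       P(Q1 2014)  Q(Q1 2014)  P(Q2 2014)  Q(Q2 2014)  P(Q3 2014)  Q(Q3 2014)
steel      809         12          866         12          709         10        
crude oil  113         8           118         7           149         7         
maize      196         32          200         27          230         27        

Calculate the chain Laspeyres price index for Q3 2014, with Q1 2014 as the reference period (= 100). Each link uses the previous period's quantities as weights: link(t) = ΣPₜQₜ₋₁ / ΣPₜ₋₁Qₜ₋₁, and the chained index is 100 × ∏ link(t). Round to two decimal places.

Link Q1 2014→Q2 2014:
ΣP(Q2 2014)Q(Q1 2014) = 866×12 + 118×8 + 200×32 = 10392 + 944 + 6400 = 17736
ΣP(Q1 2014)Q(Q1 2014) = 809×12 + 113×8 + 196×32 = 9708 + 904 + 6272 = 16884
link = 17736/16884 = 1.050462
Link Q2 2014→Q3 2014:
ΣP(Q3 2014)Q(Q2 2014) = 709×12 + 149×7 + 230×27 = 8508 + 1043 + 6210 = 15761
ΣP(Q2 2014)Q(Q2 2014) = 866×12 + 118×7 + 200×27 = 10392 + 826 + 5400 = 16618
link = 15761/16618 = 0.948429
Chained index = 100 × 1.050462 × 0.948429 = 99.6289

99.63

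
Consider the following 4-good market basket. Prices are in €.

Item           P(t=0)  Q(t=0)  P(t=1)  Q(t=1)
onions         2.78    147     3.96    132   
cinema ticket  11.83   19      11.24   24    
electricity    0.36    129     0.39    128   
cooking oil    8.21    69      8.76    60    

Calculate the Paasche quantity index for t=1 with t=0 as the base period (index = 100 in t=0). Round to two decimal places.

94.32

Paasche quantity index uses current-period prices as weights.
ΣP(t=1)·Q(t=1) = 3.96×132 + 11.24×24 + 0.39×128 + 8.76×60 = 522.72 + 269.76 + 49.92 + 525.6 = 1368
ΣP(t=1)·Q(t=0) = 3.96×147 + 11.24×19 + 0.39×129 + 8.76×69 = 582.12 + 213.56 + 50.31 + 604.44 = 1450.43
Index = 1368 / 1450.43 × 100 = 94.3169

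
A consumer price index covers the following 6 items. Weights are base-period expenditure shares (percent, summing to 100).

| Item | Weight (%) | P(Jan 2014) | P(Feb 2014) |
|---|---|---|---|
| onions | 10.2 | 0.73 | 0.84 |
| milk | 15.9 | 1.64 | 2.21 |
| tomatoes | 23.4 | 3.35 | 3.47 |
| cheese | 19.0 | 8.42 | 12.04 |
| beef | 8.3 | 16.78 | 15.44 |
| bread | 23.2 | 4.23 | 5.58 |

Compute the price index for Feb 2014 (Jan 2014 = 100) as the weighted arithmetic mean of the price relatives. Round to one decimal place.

onions: 10.2 × (0.84/0.73) = 10.2 × 1.150685 = 11.7370
milk: 15.9 × (2.21/1.64) = 15.9 × 1.347561 = 21.4262
tomatoes: 23.4 × (3.47/3.35) = 23.4 × 1.035821 = 24.2382
cheese: 19.0 × (12.04/8.42) = 19.0 × 1.429929 = 27.1686
beef: 8.3 × (15.44/16.78) = 8.3 × 0.920143 = 7.6372
bread: 23.2 × (5.58/4.23) = 23.2 × 1.319149 = 30.6043
Index = Σ wᵢ·(p₁ᵢ/p₀ᵢ) = 11.7370 + 21.4262 + 24.2382 + 27.1686 + 7.6372 + 30.6043 = 122.8115

122.8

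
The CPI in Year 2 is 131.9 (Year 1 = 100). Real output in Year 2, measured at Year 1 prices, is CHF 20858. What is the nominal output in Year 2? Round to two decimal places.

Nominal = Real × (Index/100) = 20858 × (131.9/100)
        = 20858 × 1.319 = 27511.7020

27511.70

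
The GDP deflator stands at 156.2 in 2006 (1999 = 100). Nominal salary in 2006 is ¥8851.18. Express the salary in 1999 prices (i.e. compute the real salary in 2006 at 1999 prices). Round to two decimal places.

Real = Nominal ÷ (Index/100) = 8851.18 ÷ (156.2/100)
     = 8851.18 ÷ 1.562 = 5666.5685

5666.57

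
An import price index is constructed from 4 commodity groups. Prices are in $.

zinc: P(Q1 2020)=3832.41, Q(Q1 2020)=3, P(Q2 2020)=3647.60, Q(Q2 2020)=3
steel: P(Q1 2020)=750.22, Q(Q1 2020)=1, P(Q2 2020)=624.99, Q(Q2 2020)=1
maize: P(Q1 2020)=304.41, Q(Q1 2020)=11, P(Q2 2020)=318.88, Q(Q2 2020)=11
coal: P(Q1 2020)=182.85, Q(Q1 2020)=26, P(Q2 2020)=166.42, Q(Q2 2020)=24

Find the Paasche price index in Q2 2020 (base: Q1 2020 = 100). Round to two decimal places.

Paasche price index uses current-period quantities as weights.
ΣP(Q2 2020)·Q(Q2 2020) = 3647.60×3 + 624.99×1 + 318.88×11 + 166.42×24 = 10942.8 + 624.99 + 3507.68 + 3994.08 = 19069.55
ΣP(Q1 2020)·Q(Q2 2020) = 3832.41×3 + 750.22×1 + 304.41×11 + 182.85×24 = 11497.23 + 750.22 + 3348.51 + 4388.4 = 19984.36
Index = 19069.55 / 19984.36 × 100 = 95.4224

95.42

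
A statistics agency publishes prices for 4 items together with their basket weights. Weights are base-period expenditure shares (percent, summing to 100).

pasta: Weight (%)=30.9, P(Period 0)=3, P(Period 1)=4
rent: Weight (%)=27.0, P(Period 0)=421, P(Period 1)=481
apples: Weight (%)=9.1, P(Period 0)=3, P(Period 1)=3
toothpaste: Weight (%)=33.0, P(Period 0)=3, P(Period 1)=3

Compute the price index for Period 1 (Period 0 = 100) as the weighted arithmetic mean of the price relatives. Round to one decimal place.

114.1

pasta: 30.9 × (4/3) = 30.9 × 1.333333 = 41.2000
rent: 27.0 × (481/421) = 27.0 × 1.142518 = 30.8480
apples: 9.1 × (3/3) = 9.1 × 1.000000 = 9.1000
toothpaste: 33.0 × (3/3) = 33.0 × 1.000000 = 33.0000
Index = Σ wᵢ·(p₁ᵢ/p₀ᵢ) = 41.2000 + 30.8480 + 9.1000 + 33.0000 = 114.1480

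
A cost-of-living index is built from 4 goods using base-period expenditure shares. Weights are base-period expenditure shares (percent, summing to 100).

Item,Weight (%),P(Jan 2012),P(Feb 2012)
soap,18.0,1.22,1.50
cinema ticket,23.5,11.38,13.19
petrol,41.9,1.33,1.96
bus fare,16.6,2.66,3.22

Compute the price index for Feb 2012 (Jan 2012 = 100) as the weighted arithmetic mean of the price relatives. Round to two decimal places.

soap: 18.0 × (1.50/1.22) = 18.0 × 1.229508 = 22.1311
cinema ticket: 23.5 × (13.19/11.38) = 23.5 × 1.159051 = 27.2377
petrol: 41.9 × (1.96/1.33) = 41.9 × 1.473684 = 61.7474
bus fare: 16.6 × (3.22/2.66) = 16.6 × 1.210526 = 20.0947
Index = Σ wᵢ·(p₁ᵢ/p₀ᵢ) = 22.1311 + 27.2377 + 61.7474 + 20.0947 = 131.2110

131.21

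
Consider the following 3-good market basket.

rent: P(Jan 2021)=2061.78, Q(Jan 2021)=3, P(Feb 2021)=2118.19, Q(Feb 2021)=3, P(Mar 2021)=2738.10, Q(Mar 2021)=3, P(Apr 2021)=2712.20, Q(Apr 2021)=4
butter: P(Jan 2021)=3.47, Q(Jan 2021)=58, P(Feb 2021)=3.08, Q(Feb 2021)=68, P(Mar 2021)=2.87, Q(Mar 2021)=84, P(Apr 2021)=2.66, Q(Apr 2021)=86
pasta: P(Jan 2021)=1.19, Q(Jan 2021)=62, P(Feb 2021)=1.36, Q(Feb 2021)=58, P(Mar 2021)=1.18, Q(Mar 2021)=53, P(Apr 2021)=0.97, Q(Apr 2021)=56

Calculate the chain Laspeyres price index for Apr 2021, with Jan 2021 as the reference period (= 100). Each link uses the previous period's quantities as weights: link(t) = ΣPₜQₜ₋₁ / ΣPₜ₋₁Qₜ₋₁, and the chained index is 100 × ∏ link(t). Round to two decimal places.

129.09

Link Jan 2021→Feb 2021:
ΣP(Feb 2021)Q(Jan 2021) = 2118.19×3 + 3.08×58 + 1.36×62 = 6354.57 + 178.64 + 84.32 = 6617.53
ΣP(Jan 2021)Q(Jan 2021) = 2061.78×3 + 3.47×58 + 1.19×62 = 6185.34 + 201.26 + 73.78 = 6460.38
link = 6617.53/6460.38 = 1.024325
Link Feb 2021→Mar 2021:
ΣP(Mar 2021)Q(Feb 2021) = 2738.10×3 + 2.87×68 + 1.18×58 = 8214.3 + 195.16 + 68.44 = 8477.9
ΣP(Feb 2021)Q(Feb 2021) = 2118.19×3 + 3.08×68 + 1.36×58 = 6354.57 + 209.44 + 78.88 = 6642.89
link = 8477.9/6642.89 = 1.276237
Link Mar 2021→Apr 2021:
ΣP(Apr 2021)Q(Mar 2021) = 2712.20×3 + 2.66×84 + 0.97×53 = 8136.6 + 223.44 + 51.41 = 8411.45
ΣP(Mar 2021)Q(Mar 2021) = 2738.10×3 + 2.87×84 + 1.18×53 = 8214.3 + 241.08 + 62.54 = 8517.92
link = 8411.45/8517.92 = 0.987500
Chained index = 100 × 1.024325 × 1.276237 × 0.987500 = 129.0941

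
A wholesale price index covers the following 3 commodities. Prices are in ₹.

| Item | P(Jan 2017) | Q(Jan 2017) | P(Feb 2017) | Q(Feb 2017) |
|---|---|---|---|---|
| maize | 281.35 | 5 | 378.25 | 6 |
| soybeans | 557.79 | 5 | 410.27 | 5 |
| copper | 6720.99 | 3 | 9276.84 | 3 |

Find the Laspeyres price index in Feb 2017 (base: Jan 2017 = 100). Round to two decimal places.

Laspeyres price index uses base-period quantities as weights.
ΣP(Feb 2017)·Q(Jan 2017) = 378.25×5 + 410.27×5 + 9276.84×3 = 1891.25 + 2051.35 + 27830.52 = 31773.12
ΣP(Jan 2017)·Q(Jan 2017) = 281.35×5 + 557.79×5 + 6720.99×3 = 1406.75 + 2788.95 + 20162.97 = 24358.67
Index = 31773.12 / 24358.67 × 100 = 130.4386

130.44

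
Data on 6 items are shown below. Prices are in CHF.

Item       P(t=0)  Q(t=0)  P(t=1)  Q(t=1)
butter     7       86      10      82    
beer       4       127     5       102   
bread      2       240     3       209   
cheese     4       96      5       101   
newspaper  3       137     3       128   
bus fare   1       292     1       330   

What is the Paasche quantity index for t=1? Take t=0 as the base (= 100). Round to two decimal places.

Paasche quantity index uses current-period prices as weights.
ΣP(t=1)·Q(t=1) = 10×82 + 5×102 + 3×209 + 5×101 + 3×128 + 1×330 = 820 + 510 + 627 + 505 + 384 + 330 = 3176
ΣP(t=1)·Q(t=0) = 10×86 + 5×127 + 3×240 + 5×96 + 3×137 + 1×292 = 860 + 635 + 720 + 480 + 411 + 292 = 3398
Index = 3176 / 3398 × 100 = 93.4667

93.47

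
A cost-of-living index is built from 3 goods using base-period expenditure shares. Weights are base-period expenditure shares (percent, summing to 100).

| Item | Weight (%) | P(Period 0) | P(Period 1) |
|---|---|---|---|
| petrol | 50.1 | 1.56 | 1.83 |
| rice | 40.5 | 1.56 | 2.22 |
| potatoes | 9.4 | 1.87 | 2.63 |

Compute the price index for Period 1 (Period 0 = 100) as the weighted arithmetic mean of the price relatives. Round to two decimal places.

petrol: 50.1 × (1.83/1.56) = 50.1 × 1.173077 = 58.7712
rice: 40.5 × (2.22/1.56) = 40.5 × 1.423077 = 57.6346
potatoes: 9.4 × (2.63/1.87) = 9.4 × 1.406417 = 13.2203
Index = Σ wᵢ·(p₁ᵢ/p₀ᵢ) = 58.7712 + 57.6346 + 13.2203 = 129.6261

129.63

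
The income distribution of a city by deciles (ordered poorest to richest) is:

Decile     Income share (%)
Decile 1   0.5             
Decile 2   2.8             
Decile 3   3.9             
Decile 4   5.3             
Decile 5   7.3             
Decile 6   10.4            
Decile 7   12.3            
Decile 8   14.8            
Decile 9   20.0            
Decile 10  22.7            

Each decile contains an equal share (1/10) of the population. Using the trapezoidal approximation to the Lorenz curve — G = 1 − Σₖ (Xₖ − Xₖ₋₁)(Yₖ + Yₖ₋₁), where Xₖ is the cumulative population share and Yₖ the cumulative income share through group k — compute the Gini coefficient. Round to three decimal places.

Cumulative income shares Yₖ: 0.0050, 0.0330, 0.0720, 0.1250, 0.1980, 0.3020, 0.4250, 0.5730, 0.7730, 1.0000
Σ (Xₖ−Xₖ₋₁)(Yₖ+Yₖ₋₁) = (1/10)(0.0050+0.0000) + (1/10)(0.0330+0.0050) + (1/10)(0.0720+0.0330) + (1/10)(0.1250+0.0720) + (1/10)(0.1980+0.1250) + (1/10)(0.3020+0.1980) + (1/10)(0.4250+0.3020) + (1/10)(0.5730+0.4250) + (1/10)(0.7730+0.5730) + (1/10)(1.0000+0.7730)
  = 0.0005 + 0.0038 + 0.0105 + 0.0197 + 0.0323 + 0.0500 + 0.0727 + 0.0998 + 0.1346 + 0.1773 = 0.6012
G = 1 − 0.6012 = 0.3988

0.399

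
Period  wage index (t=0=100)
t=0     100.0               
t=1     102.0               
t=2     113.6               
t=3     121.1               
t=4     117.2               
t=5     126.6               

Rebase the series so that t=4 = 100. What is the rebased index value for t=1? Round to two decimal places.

87.03

Rebased(t=1) = 102.0 / 117.2 × 100 = 87.0307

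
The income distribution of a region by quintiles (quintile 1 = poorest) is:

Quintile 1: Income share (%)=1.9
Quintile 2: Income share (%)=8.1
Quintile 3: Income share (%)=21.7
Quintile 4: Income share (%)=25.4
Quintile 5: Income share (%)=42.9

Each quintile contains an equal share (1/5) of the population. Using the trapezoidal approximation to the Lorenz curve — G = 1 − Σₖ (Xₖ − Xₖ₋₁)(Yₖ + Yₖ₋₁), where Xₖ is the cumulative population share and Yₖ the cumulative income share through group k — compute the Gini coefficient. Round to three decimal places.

Cumulative income shares Yₖ: 0.0190, 0.1000, 0.3170, 0.5710, 1.0000
Σ (Xₖ−Xₖ₋₁)(Yₖ+Yₖ₋₁) = (1/5)(0.0190+0.0000) + (1/5)(0.1000+0.0190) + (1/5)(0.3170+0.1000) + (1/5)(0.5710+0.3170) + (1/5)(1.0000+0.5710)
  = 0.0038 + 0.0238 + 0.0834 + 0.1776 + 0.3142 = 0.6028
G = 1 − 0.6028 = 0.3972

0.397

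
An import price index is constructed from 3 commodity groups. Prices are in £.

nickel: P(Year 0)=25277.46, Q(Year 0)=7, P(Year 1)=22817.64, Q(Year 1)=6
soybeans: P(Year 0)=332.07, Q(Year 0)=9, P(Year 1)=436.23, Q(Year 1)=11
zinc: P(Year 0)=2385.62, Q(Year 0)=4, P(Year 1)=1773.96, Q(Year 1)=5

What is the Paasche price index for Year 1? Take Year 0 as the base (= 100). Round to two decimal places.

90.03

Paasche price index uses current-period quantities as weights.
ΣP(Year 1)·Q(Year 1) = 22817.64×6 + 436.23×11 + 1773.96×5 = 136905.84 + 4798.53 + 8869.8 = 150574.17
ΣP(Year 0)·Q(Year 1) = 25277.46×6 + 332.07×11 + 2385.62×5 = 151664.76 + 3652.77 + 11928.1 = 167245.63
Index = 150574.17 / 167245.63 × 100 = 90.0318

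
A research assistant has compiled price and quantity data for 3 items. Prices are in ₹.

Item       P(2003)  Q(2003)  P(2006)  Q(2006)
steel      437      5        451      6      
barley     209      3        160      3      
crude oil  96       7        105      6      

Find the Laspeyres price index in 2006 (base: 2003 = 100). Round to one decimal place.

Laspeyres price index uses base-period quantities as weights.
ΣP(2006)·Q(2003) = 451×5 + 160×3 + 105×7 = 2255 + 480 + 735 = 3470
ΣP(2003)·Q(2003) = 437×5 + 209×3 + 96×7 = 2185 + 627 + 672 = 3484
Index = 3470 / 3484 × 100 = 99.5982

99.6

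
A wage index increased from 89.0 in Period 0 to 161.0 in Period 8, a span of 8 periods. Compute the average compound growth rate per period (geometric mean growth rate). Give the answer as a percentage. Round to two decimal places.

7.69%

Growth factor = (161.0/89.0)^(1/8) = (1.808989)^(1/8) = 1.076910
Growth rate = 1.076910 − 1 = 0.076910 = 7.6910%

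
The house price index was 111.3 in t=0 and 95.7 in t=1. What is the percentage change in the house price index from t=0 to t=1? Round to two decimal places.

-14.02%

Change = (95.7 − 111.3) / 111.3 × 100
       = -15.6 / 111.3 × 100 = -14.0162%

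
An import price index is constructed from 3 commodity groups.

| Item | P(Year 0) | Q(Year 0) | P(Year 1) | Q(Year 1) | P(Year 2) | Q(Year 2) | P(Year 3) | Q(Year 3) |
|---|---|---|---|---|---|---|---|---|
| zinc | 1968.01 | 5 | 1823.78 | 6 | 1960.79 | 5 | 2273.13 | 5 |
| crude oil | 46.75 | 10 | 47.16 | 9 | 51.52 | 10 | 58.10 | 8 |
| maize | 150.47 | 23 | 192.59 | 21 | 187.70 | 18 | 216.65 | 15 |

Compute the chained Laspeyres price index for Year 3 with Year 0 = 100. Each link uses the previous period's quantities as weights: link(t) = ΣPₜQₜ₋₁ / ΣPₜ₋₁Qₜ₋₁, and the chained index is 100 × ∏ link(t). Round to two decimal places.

Link Year 0→Year 1:
ΣP(Year 1)Q(Year 0) = 1823.78×5 + 47.16×10 + 192.59×23 = 9118.9 + 471.6 + 4429.57 = 14020.07
ΣP(Year 0)Q(Year 0) = 1968.01×5 + 46.75×10 + 150.47×23 = 9840.05 + 467.5 + 3460.81 = 13768.36
link = 14020.07/13768.36 = 1.018282
Link Year 1→Year 2:
ΣP(Year 2)Q(Year 1) = 1960.79×6 + 51.52×9 + 187.70×21 = 11764.74 + 463.68 + 3941.7 = 16170.12
ΣP(Year 1)Q(Year 1) = 1823.78×6 + 47.16×9 + 192.59×21 = 10942.68 + 424.44 + 4044.39 = 15411.51
link = 16170.12/15411.51 = 1.049224
Link Year 2→Year 3:
ΣP(Year 3)Q(Year 2) = 2273.13×5 + 58.10×10 + 216.65×18 = 11365.65 + 581 + 3899.7 = 15846.35
ΣP(Year 2)Q(Year 2) = 1960.79×5 + 51.52×10 + 187.70×18 = 9803.95 + 515.2 + 3378.6 = 13697.75
link = 15846.35/13697.75 = 1.156858
Chained index = 100 × 1.018282 × 1.049224 × 1.156858 = 123.5993

123.60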